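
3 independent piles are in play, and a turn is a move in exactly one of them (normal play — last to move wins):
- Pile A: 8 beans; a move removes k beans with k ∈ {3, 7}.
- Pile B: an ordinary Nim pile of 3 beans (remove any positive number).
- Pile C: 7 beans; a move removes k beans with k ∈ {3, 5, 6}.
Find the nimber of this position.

Grundy values for pile A (subtraction set {3, 7}):
g(0) = mex{} = 0
g(1) = mex{} = 0
g(2) = mex{} = 0
g(3) = mex{0} = 1
g(4) = mex{0} = 1
g(5) = mex{0} = 1
g(6) = mex{1} = 0
g(7) = mex{0,1} = 2
g(8) = mex{0,1} = 2
So g(8) = 2.
Pile B is a plain Nim pile of size 3, so its Grundy value is 3.
Build the Grundy sequence for pile C with g(k) = mex{g(k−s) : s ∈ {3, 5, 6}, s ≤ k}:
g(0) = mex{} = 0
g(1) = mex{} = 0
g(2) = mex{} = 0
g(3) = mex{0} = 1
g(4) = mex{0} = 1
g(5) = mex{0} = 1
g(6) = mex{0,1} = 2
g(7) = mex{0,1} = 2
So g(7) = 2.
By the Sprague-Grundy theorem, the Grundy value of a sum of independent games is the XOR of the component values.
Combined value = 2 ⊕ 3 ⊕ 2 = 3.

3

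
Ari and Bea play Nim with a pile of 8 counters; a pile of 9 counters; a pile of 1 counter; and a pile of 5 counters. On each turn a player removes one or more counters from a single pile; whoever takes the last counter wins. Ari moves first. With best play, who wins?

In binary:
  1000  (8)
  1001  (9)
  0001  (1)
  0101  (5)
  ----
  0101  (5)
The nim-sum is 5 ≠ 0, so this is an N-position: the player to move can win; Ari has a winning move.

Ari wins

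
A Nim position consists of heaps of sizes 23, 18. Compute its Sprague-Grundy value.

Write each in binary and XOR column by column:
  10111  (23)
  10010  (18)
  -----
  00101  (5)

5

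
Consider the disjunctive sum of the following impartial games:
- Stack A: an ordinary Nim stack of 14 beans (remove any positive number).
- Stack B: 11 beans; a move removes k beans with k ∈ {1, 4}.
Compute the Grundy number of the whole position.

15

Stack A is a plain Nim stack of size 14, so its Grundy value is 14.
Build the Grundy sequence for stack B with g(k) = mex{g(k−s) : s ∈ {1, 4}, s ≤ k}:
g(0) = mex{} = 0
g(1) = mex{0} = 1
g(2) = mex{1} = 0
g(3) = mex{0} = 1
g(4) = mex{0,1} = 2
g(5) = mex{1,2} = 0
g(6) = mex{0} = 1
g(7) = mex{1} = 0
g(8) = mex{0,2} = 1
g(9) = mex{0,1} = 2
g(10) = mex{1,2} = 0
g(11) = mex{0} = 1
So g(11) = 1.
By the Sprague-Grundy theorem, the Grundy value of a sum of independent games is the XOR of the component values.
Combined value = 14 XOR 1 = 15.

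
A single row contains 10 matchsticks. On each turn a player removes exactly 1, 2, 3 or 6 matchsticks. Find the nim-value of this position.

Grundy values for subtraction set {1, 2, 3, 6}:
k:     0  1  2  3  4  5  6  7  8  9 10
g(k):  0  1  2  3  0  1  2  3  0  1  2
So g(10) = 2.

2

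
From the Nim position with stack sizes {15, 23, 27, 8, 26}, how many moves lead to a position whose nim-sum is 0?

In binary:
  01111  (15)
  10111  (23)
  11011  (27)
  01000  (8)
  11010  (26)
  -----
  10001  (17)
The overall nim-sum is X = 17. A stack of size p has a winning move iff p XOR X < p (reduce it to p XOR X).
  15: 15 XOR 17 = 30 ≥ 15 — no move.
  23: 23 XOR 17 = 6 < 23 — winning move (to 6).
  27: 27 XOR 17 = 10 < 27 — winning move (to 10).
  8: 8 XOR 17 = 25 ≥ 8 — no move.
  26: 26 XOR 17 = 11 < 26 — winning move (to 11).
That gives 3 winning moves.

3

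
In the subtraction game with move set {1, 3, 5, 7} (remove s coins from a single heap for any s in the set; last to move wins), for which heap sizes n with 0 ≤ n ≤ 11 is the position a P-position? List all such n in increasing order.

0, 2, 4, 6, 8, 10

Grundy values for subtraction set {1, 3, 5, 7}:
k:     0  1  2  3  4  5  6  7  8  9 10 11
g(k):  0  1  0  1  0  1  0  1  0  1  0  1
The P-positions (g = 0) in 0..11 are 0, 2, 4, 6, 8, 10.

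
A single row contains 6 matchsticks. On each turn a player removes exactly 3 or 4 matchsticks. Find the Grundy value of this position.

2

Build the Grundy sequence with g(k) = mex{g(k−s) : s ∈ {3, 4}, s ≤ k}:
g(0) = mex{} = 0
g(1) = mex{} = 0
g(2) = mex{} = 0
g(3) = mex{0} = 1
g(4) = mex{0} = 1
g(5) = mex{0} = 1
g(6) = mex{0,1} = 2
So g(6) = 2.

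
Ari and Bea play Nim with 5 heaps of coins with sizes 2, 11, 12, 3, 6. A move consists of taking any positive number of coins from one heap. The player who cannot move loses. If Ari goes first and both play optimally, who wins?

Bea wins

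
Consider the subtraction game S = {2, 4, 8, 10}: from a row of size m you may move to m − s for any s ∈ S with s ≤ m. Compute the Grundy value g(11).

2

Build the Grundy sequence with g(k) = mex{g(k−s) : s ∈ {2, 4, 8, 10}, s ≤ k}:
g(0) = mex{} = 0
g(1) = mex{} = 0
g(2) = mex{0} = 1
g(3) = mex{0} = 1
g(4) = mex{0,1} = 2
g(5) = mex{0,1} = 2
g(6) = mex{1,2} = 0
g(7) = mex{1,2} = 0
g(8) = mex{0,2} = 1
g(9) = mex{0,2} = 1
g(10) = mex{0,1} = 2
g(11) = mex{0,1} = 2
So g(11) = 2.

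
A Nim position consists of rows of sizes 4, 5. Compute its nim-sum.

1

Nim-sum: 4 ⊕ 5 = 1.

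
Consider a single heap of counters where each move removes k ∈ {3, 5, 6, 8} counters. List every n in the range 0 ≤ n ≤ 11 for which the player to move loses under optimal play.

Grundy values for subtraction set {3, 5, 6, 8}:
k:     0  1  2  3  4  5  6  7  8  9 10 11
g(k):  0  0  0  1  1  1  2  2  2  3  3  0
The P-positions (g = 0) in 0..11 are 0, 1, 2, 11.

0, 1, 2, 11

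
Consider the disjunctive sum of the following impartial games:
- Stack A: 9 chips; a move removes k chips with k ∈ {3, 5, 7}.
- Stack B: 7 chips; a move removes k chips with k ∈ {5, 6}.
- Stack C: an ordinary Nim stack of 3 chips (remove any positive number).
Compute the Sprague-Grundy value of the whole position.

1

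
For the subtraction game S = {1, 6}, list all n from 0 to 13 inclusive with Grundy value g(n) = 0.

0, 2, 4, 7, 9, 11

Compute g(0), g(1), … for moves {1, 6}:
k:     0  1  2  3  4  5  6  7  8  9 10 11 12 13
g(k):  0  1  0  1  0  1  2  0  1  0  1  0  1  2
The P-positions (g = 0) in 0..13 are 0, 2, 4, 7, 9, 11.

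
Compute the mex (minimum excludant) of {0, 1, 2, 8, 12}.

The values 0, 1, 2 are all present; 3 is the first non-negative integer missing from the set.

3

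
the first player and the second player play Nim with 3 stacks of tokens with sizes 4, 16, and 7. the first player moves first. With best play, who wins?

Write each in binary and XOR column by column:
  00100  (4)
  10000  (16)
  00111  (7)
  -----
  10011  (19)
The nim-sum is 19 ≠ 0, so this is an N-position: the player to move can win; the first player has a winning move.

the first player wins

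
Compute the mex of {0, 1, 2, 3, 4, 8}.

The values 0, 1, 2, 3, 4 are all present; 5 is the first non-negative integer missing from the set.

5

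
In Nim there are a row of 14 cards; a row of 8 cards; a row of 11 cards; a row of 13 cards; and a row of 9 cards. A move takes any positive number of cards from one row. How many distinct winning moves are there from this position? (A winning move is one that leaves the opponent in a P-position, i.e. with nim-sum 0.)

In binary:
  1110  (14)
  1000  (8)
  1011  (11)
  1101  (13)
  1001  (9)
  ----
  1001  (9)
The overall nim-sum is X = 9. A row of size p has a winning move iff p XOR X < p (reduce it to p XOR X).
  14: 14 XOR 9 = 7 < 14 — winning move (to 7).
  8: 8 XOR 9 = 1 < 8 — winning move (to 1).
  11: 11 XOR 9 = 2 < 11 — winning move (to 2).
  13: 13 XOR 9 = 4 < 13 — winning move (to 4).
  9: 9 XOR 9 = 0 < 9 — winning move (to 0).
That gives 5 winning moves.

5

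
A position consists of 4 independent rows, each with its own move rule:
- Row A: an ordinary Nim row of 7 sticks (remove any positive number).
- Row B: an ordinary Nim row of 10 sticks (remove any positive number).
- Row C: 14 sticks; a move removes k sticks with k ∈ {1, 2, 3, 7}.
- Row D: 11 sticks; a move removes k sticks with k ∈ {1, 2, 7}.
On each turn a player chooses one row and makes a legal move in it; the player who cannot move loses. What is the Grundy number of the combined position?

13

Row A is a plain Nim row of size 7, so its Grundy value is 7.
Row B is a plain Nim row of size 10, so its Grundy value is 10.
Build the Grundy sequence for row C with g(k) = mex{g(k−s) : s ∈ {1, 2, 3, 7}, s ≤ k}:
g(0) = mex{} = 0
g(1) = mex{0} = 1
g(2) = mex{0,1} = 2
g(3) = mex{0,1,2} = 3
g(4) = mex{1,2,3} = 0
g(5) = mex{0,2,3} = 1
g(6) = mex{0,1,3} = 2
g(7) = mex{0,1,2} = 3
g(8) = mex{1,2,3} = 0
g(9) = mex{0,2,3} = 1
g(10) = mex{0,1,3} = 2
g(11) = mex{0,1,2} = 3
g(12) = mex{1,2,3} = 0
g(13) = mex{0,2,3} = 1
g(14) = mex{0,1,3} = 2
So g(14) = 2.
For row D, compute g(0), g(1), … with moves {1, 2, 7}:
g(0) = mex{} = 0
g(1) = mex{0} = 1
g(2) = mex{0,1} = 2
g(3) = mex{1,2} = 0
g(4) = mex{0,2} = 1
g(5) = mex{0,1} = 2
g(6) = mex{1,2} = 0
g(7) = mex{0,2} = 1
g(8) = mex{0,1} = 2
g(9) = mex{1,2} = 0
g(10) = mex{0,2} = 1
g(11) = mex{0,1} = 2
So g(11) = 2.
By the Sprague-Grundy theorem, the Grundy value of a sum of independent games is the XOR of the component values.
Combined value = 7 ⊕ 10 ⊕ 2 ⊕ 2 = 13.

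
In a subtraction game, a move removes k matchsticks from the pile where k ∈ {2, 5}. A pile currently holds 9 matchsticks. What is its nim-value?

Build the Grundy sequence with g(k) = mex{g(k−s) : s ∈ {2, 5}, s ≤ k}:
g(0) = mex{} = 0
g(1) = mex{} = 0
g(2) = mex{0} = 1
g(3) = mex{0} = 1
g(4) = mex{1} = 0
g(5) = mex{0,1} = 2
g(6) = mex{0} = 1
g(7) = mex{1,2} = 0
g(8) = mex{1} = 0
g(9) = mex{0} = 1
So g(9) = 1.

1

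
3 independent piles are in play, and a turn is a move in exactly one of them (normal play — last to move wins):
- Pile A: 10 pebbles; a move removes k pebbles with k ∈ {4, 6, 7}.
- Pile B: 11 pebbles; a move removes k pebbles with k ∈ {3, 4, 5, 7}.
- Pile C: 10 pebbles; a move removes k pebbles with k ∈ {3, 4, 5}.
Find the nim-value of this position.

Grundy values for pile A (subtraction set {4, 6, 7}):
k:     0  1  2  3  4  5  6  7  8  9 10
g(k):  0  0  0  0  1  1  1  1  2  2  2
So g(10) = 2.
Build the Grundy sequence for pile B with g(k) = mex{g(k−s) : s ∈ {3, 4, 5, 7}, s ≤ k}:
k:     0  1  2  3  4  5  6  7  8  9 10 11
g(k):  0  0  0  1  1  1  2  2  2  3  0  0
So g(11) = 0.
Grundy values for pile C (subtraction set {3, 4, 5}):
g(0) = mex{} = 0
g(1) = mex{} = 0
g(2) = mex{} = 0
g(3) = mex{0} = 1
g(4) = mex{0} = 1
g(5) = mex{0} = 1
g(6) = mex{0,1} = 2
g(7) = mex{0,1} = 2
g(8) = mex{1} = 0
g(9) = mex{1,2} = 0
g(10) = mex{1,2} = 0
So g(10) = 0.
The value of a disjunctive sum is the nim-sum of the parts.
Combined value = 2 ⊕ 0 ⊕ 0 = 2.

2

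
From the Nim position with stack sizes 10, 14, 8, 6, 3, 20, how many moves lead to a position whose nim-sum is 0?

1

Bitwise XOR of the heap sizes:
  01010  (10)
  01110  (14)
  01000  (8)
  00110  (6)
  00011  (3)
  10100  (20)
  -----
  11101  (29)
The overall nim-sum is X = 29. A stack of size p has a winning move iff p XOR X < p (reduce it to p XOR X).
  10: 10 XOR 29 = 23 ≥ 10 — no move.
  14: 14 XOR 29 = 19 ≥ 14 — no move.
  8: 8 XOR 29 = 21 ≥ 8 — no move.
  6: 6 XOR 29 = 27 ≥ 6 — no move.
  3: 3 XOR 29 = 30 ≥ 3 — no move.
  20: 20 XOR 29 = 9 < 20 — winning move (to 9).
That gives 1 winning move.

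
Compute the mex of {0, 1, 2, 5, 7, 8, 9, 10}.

The values 0, 1, 2 are all present; 3 is the first non-negative integer missing from the set.

3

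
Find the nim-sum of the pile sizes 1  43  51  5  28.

0

Nim-sum: 1 ^ 43 ^ 51 ^ 5 ^ 28 = 0.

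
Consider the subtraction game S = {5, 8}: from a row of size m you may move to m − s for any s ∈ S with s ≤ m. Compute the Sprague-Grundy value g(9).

Compute g(0), g(1), … for moves {5, 8}:
g(0) = mex{} = 0
g(1) = mex{} = 0
g(2) = mex{} = 0
g(3) = mex{} = 0
g(4) = mex{} = 0
g(5) = mex{0} = 1
g(6) = mex{0} = 1
g(7) = mex{0} = 1
g(8) = mex{0} = 1
g(9) = mex{0} = 1
So g(9) = 1.

1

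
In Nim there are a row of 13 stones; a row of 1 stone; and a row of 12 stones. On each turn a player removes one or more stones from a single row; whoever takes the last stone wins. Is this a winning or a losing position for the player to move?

Bitwise XOR of the heap sizes:
  1101  (13)
  0001  (1)
  1100  (12)
  ----
  0000  (0)
The nim-sum is 0, so this is a P-position: the player to move is in a losing position under optimal play.

Losing position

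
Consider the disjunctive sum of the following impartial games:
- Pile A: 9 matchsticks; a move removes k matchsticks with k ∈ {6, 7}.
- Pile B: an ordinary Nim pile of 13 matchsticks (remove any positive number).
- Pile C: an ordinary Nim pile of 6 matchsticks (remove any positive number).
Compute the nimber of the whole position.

10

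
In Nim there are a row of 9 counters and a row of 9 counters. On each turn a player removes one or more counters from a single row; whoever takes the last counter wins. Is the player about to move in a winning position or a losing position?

Losing position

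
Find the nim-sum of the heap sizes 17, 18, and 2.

Compute the nim-sum pairwise:
17 XOR 18 = 3
3 XOR 2 = 1

1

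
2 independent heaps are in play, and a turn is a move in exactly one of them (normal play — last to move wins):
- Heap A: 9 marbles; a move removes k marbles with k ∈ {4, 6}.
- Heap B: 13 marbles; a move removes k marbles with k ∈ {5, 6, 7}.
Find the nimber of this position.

For heap A, compute g(0), g(1), … with moves {4, 6}:
g(0) = mex{} = 0
g(1) = mex{} = 0
g(2) = mex{} = 0
g(3) = mex{} = 0
g(4) = mex{0} = 1
g(5) = mex{0} = 1
g(6) = mex{0} = 1
g(7) = mex{0} = 1
g(8) = mex{0,1} = 2
g(9) = mex{0,1} = 2
So g(9) = 2.
Build the Grundy sequence for heap B with g(k) = mex{g(k−s) : s ∈ {5, 6, 7}, s ≤ k}:
k:     0  1  2  3  4  5  6  7  8  9 10 11 12 13
g(k):  0  0  0  0  0  1  1  1  1  1  2  2  0  0
So g(13) = 0.
The value of a disjunctive sum is the nim-sum of the parts.
Combined value = 2 XOR 0 = 2.

2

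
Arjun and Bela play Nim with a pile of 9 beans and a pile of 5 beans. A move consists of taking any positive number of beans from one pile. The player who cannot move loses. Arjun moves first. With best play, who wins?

Nim-sum: 9 XOR 5 = 12.
The nim-sum is 12 ≠ 0, so this is an N-position: the player to move can win; Arjun has a winning move.

Arjun wins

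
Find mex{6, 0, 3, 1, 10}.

The values 0, 1 are all present; 2 is the first non-negative integer missing from the set.

2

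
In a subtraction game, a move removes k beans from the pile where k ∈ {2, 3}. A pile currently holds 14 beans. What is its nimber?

2

Compute g(0), g(1), … for moves {2, 3}:
g(0) = mex{} = 0
g(1) = mex{} = 0
g(2) = mex{0} = 1
g(3) = mex{0} = 1
g(4) = mex{0,1} = 2
g(5) = mex{1} = 0
g(6) = mex{1,2} = 0
g(7) = mex{0,2} = 1
g(8) = mex{0} = 1
g(9) = mex{0,1} = 2
g(10) = mex{1} = 0
g(11) = mex{1,2} = 0
g(12) = mex{0,2} = 1
g(13) = mex{0} = 1
g(14) = mex{0,1} = 2
So g(14) = 2.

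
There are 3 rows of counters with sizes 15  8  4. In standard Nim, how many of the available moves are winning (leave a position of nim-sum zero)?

1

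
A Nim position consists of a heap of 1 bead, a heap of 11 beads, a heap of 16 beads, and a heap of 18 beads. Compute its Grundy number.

8

In binary:
  00001  (1)
  01011  (11)
  10000  (16)
  10010  (18)
  -----
  01000  (8)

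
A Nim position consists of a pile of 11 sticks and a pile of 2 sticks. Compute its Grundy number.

9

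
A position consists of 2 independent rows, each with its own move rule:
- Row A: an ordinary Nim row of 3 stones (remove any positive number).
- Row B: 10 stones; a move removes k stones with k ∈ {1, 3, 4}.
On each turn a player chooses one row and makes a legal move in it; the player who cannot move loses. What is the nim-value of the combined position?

Row A is a plain Nim row of size 3, so its Grundy value is 3.
Grundy values for row B (subtraction set {1, 3, 4}):
g(0) = mex{} = 0
g(1) = mex{0} = 1
g(2) = mex{1} = 0
g(3) = mex{0} = 1
g(4) = mex{0,1} = 2
g(5) = mex{0,1,2} = 3
g(6) = mex{0,1,3} = 2
g(7) = mex{1,2} = 0
g(8) = mex{0,2,3} = 1
g(9) = mex{1,2,3} = 0
g(10) = mex{0,2} = 1
So g(10) = 1.
The value of a disjunctive sum is the nim-sum of the parts.
Combined value = 3 XOR 1 = 2.

2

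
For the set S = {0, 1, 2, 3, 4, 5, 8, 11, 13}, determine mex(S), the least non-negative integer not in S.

6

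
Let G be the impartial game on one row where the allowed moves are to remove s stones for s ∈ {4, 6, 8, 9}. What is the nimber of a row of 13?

0

Build the Grundy sequence with g(k) = mex{g(k−s) : s ∈ {4, 6, 8, 9}, s ≤ k}:
g(0) = mex{} = 0
g(1) = mex{} = 0
g(2) = mex{} = 0
g(3) = mex{} = 0
g(4) = mex{0} = 1
g(5) = mex{0} = 1
g(6) = mex{0} = 1
g(7) = mex{0} = 1
g(8) = mex{0,1} = 2
g(9) = mex{0,1} = 2
g(10) = mex{0,1} = 2
g(11) = mex{0,1} = 2
g(12) = mex{0,1,2} = 3
g(13) = mex{1,2} = 0
So g(13) = 0.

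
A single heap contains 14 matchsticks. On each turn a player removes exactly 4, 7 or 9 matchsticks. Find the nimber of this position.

0

Build the Grundy sequence with g(k) = mex{g(k−s) : s ∈ {4, 7, 9}, s ≤ k}:
k:     0  1  2  3  4  5  6  7  8  9 10 11 12 13 14
g(k):  0  0  0  0  1  1  1  1  2  2  2  2  3  0  0
So g(14) = 0.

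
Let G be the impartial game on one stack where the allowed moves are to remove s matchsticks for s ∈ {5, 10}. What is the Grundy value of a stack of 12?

2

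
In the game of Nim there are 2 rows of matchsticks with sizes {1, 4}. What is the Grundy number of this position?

5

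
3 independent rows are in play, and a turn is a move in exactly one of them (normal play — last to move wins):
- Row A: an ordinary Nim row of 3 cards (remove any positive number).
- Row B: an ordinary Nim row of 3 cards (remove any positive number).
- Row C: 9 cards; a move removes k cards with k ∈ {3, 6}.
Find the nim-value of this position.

Row A is a plain Nim row of size 3, so its Grundy value is 3.
Row B is a plain Nim row of size 3, so its Grundy value is 3.
Grundy values for row C (subtraction set {3, 6}):
k:     0  1  2  3  4  5  6  7  8  9
g(k):  0  0  0  1  1  1  2  2  2  0
So g(9) = 0.
The value of a disjunctive sum is the nim-sum of the parts.
Combined value = 3 XOR 3 XOR 0 = 0.

0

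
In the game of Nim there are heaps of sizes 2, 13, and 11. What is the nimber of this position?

4

Compute the nim-sum pairwise:
2 ⊕ 13 = 15
15 ⊕ 11 = 4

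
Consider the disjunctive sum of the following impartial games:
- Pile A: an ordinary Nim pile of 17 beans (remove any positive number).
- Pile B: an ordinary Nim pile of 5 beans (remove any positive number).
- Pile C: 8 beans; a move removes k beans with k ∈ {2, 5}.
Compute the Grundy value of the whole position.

20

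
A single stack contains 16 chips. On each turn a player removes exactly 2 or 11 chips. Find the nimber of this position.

Grundy values for subtraction set {2, 11}:
k:     0  1  2  3  4  5  6  7  8  9 10 11 12 13 14 15 16
g(k):  0  0  1  1  0  0  1  1  0  0  1  1  2  0  0  1  1
So g(16) = 1.

1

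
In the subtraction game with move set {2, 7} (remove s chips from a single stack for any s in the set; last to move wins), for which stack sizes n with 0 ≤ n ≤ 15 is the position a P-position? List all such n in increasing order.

0, 1, 4, 5, 9, 10, 13, 14

Grundy values for subtraction set {2, 7}:
k:     0  1  2  3  4  5  6  7  8  9 10 11 12 13 14 15
g(k):  0  0  1  1  0  0  1  1  2  0  0  1  1  0  0  1
The P-positions (g = 0) in 0..15 are 0, 1, 4, 5, 9, 10, 13, 14.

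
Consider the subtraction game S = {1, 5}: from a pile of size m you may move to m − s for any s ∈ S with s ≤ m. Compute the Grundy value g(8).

0

Compute g(0), g(1), … for moves {1, 5}:
g(0) = mex{} = 0
g(1) = mex{0} = 1
g(2) = mex{1} = 0
g(3) = mex{0} = 1
g(4) = mex{1} = 0
g(5) = mex{0} = 1
g(6) = mex{1} = 0
g(7) = mex{0} = 1
g(8) = mex{1} = 0
So g(8) = 0.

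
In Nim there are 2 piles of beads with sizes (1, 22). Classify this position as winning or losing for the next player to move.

Compute the nim-sum pairwise:
1 XOR 22 = 23
The nim-sum is 23 ≠ 0, so this is an N-position: the player to move can win.

Winning position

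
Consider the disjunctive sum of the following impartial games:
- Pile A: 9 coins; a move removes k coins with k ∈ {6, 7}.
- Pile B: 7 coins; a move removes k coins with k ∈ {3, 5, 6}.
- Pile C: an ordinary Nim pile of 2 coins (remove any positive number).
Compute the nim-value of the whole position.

1

Build the Grundy sequence for pile A with g(k) = mex{g(k−s) : s ∈ {6, 7}, s ≤ k}:
g(0) = mex{} = 0
g(1) = mex{} = 0
g(2) = mex{} = 0
g(3) = mex{} = 0
g(4) = mex{} = 0
g(5) = mex{} = 0
g(6) = mex{0} = 1
g(7) = mex{0} = 1
g(8) = mex{0} = 1
g(9) = mex{0} = 1
So g(9) = 1.
For pile B, compute g(0), g(1), … with moves {3, 5, 6}:
k:     0  1  2  3  4  5  6  7
g(k):  0  0  0  1  1  1  2  2
So g(7) = 2.
Pile C is a plain Nim pile of size 2, so its Grundy value is 2.
By the Sprague-Grundy theorem, the Grundy value of a sum of independent games is the XOR of the component values.
Combined value = 1 XOR 2 XOR 2 = 1.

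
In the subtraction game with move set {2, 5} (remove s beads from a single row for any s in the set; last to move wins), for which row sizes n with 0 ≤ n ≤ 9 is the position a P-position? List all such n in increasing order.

0, 1, 4, 7, 8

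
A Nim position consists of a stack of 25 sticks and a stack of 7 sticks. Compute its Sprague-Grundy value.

30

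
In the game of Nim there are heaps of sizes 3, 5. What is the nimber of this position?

6

Compute the nim-sum pairwise:
3 ⊕ 5 = 6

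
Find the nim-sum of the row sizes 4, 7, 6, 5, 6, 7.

1

Compute the nim-sum pairwise:
4 XOR 7 = 3
3 XOR 6 = 5
5 XOR 5 = 0
0 XOR 6 = 6
6 XOR 7 = 1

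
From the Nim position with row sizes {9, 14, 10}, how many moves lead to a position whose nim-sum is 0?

3

Write each in binary and XOR column by column:
  1001  (9)
  1110  (14)
  1010  (10)
  ----
  1101  (13)
The overall nim-sum is X = 13. A row of size p has a winning move iff p XOR X < p (reduce it to p XOR X).
  9: 9 XOR 13 = 4 < 9 — winning move (to 4).
  14: 14 XOR 13 = 3 < 14 — winning move (to 3).
  10: 10 XOR 13 = 7 < 10 — winning move (to 7).
That gives 3 winning moves.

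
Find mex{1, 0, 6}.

The values 0, 1 are all present; 2 is the first non-negative integer missing from the set.

2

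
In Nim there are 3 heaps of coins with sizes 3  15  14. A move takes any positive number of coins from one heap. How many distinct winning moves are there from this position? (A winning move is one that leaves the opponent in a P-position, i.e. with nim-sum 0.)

3

Compute the nim-sum pairwise:
3 ⊕ 15 = 12
12 ⊕ 14 = 2
The overall nim-sum is X = 2. A heap of size p has a winning move iff p XOR X < p (reduce it to p XOR X).
  3: 3 XOR 2 = 1 < 3 — winning move (to 1).
  15: 15 XOR 2 = 13 < 15 — winning move (to 13).
  14: 14 XOR 2 = 12 < 14 — winning move (to 12).
That gives 3 winning moves.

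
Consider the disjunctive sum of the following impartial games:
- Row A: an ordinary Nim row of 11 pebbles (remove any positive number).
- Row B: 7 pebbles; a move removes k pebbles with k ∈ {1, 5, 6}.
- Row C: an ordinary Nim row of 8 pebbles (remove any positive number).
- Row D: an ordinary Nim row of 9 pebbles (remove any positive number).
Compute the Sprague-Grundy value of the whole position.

Row A is a plain Nim row of size 11, so its Grundy value is 11.
Build the Grundy sequence for row B with g(k) = mex{g(k−s) : s ∈ {1, 5, 6}, s ≤ k}:
k:     0  1  2  3  4  5  6  7
g(k):  0  1  0  1  0  1  2  3
So g(7) = 3.
Row C is a plain Nim row of size 8, so its Grundy value is 8.
Row D is a plain Nim row of size 9, so its Grundy value is 9.
The value of a disjunctive sum is the nim-sum of the parts.
Combined value = 11 XOR 3 XOR 8 XOR 9 = 9.

9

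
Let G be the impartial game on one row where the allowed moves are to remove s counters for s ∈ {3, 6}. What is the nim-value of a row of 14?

1

Compute g(0), g(1), … for moves {3, 6}:
k:     0  1  2  3  4  5  6  7  8  9 10 11 12 13 14
g(k):  0  0  0  1  1  1  2  2  2  0  0  0  1  1  1
So g(14) = 1.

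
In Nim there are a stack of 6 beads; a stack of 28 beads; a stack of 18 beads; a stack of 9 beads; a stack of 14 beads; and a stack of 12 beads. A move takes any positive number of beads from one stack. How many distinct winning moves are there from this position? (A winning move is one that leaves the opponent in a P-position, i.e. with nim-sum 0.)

3

Nim-sum: 6 XOR 28 XOR 18 XOR 9 XOR 14 XOR 12 = 3.
The overall nim-sum is X = 3. A stack of size p has a winning move iff p XOR X < p (reduce it to p XOR X).
  6: 6 XOR 3 = 5 < 6 — winning move (to 5).
  28: 28 XOR 3 = 31 ≥ 28 — no move.
  18: 18 XOR 3 = 17 < 18 — winning move (to 17).
  9: 9 XOR 3 = 10 ≥ 9 — no move.
  14: 14 XOR 3 = 13 < 14 — winning move (to 13).
  12: 12 XOR 3 = 15 ≥ 12 — no move.
That gives 3 winning moves.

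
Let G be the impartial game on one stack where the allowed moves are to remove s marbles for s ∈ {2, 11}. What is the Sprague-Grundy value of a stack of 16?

Compute g(0), g(1), … for moves {2, 11}:
k:     0  1  2  3  4  5  6  7  8  9 10 11 12 13 14 15 16
g(k):  0  0  1  1  0  0  1  1  0  0  1  1  2  0  0  1  1
So g(16) = 1.

1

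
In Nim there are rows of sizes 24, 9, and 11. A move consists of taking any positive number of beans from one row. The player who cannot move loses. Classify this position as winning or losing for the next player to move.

Compute the nim-sum pairwise:
24 ⊕ 9 = 17
17 ⊕ 11 = 26
The nim-sum is 26 ≠ 0, so this is an N-position: the player to move can win.

Winning position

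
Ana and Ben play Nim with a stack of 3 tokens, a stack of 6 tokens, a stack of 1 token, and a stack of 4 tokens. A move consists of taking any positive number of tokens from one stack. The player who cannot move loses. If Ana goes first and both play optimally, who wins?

In binary:
  011  (3)
  110  (6)
  001  (1)
  100  (4)
  ---
  000  (0)
The nim-sum is 0, so this is a P-position: the player to move is in a losing position under optimal play; Ana is about to move from it and so loses — Ben wins.

Ben wins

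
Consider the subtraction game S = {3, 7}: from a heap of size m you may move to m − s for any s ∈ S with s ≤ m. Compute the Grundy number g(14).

Compute g(0), g(1), … for moves {3, 7}:
k:     0  1  2  3  4  5  6  7  8  9 10 11 12 13 14
g(k):  0  0  0  1  1  1  0  2  2  1  0  0  0  1  1
So g(14) = 1.

1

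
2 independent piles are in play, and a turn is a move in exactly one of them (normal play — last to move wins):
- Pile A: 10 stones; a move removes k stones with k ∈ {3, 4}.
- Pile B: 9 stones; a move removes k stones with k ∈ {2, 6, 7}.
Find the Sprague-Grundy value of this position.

1

For pile A, compute g(0), g(1), … with moves {3, 4}:
g(0) = mex{} = 0
g(1) = mex{} = 0
g(2) = mex{} = 0
g(3) = mex{0} = 1
g(4) = mex{0} = 1
g(5) = mex{0} = 1
g(6) = mex{0,1} = 2
g(7) = mex{1} = 0
g(8) = mex{1} = 0
g(9) = mex{1,2} = 0
g(10) = mex{0,2} = 1
So g(10) = 1.
For pile B, compute g(0), g(1), … with moves {2, 6, 7}:
k:     0  1  2  3  4  5  6  7  8  9
g(k):  0  0  1  1  0  0  1  1  2  0
So g(9) = 0.
By the Sprague-Grundy theorem, the Grundy value of a sum of independent games is the XOR of the component values.
Combined value = 1 XOR 0 = 1.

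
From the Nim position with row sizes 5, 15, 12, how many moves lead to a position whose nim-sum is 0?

3

Compute the nim-sum pairwise:
5 XOR 15 = 10
10 XOR 12 = 6
The overall nim-sum is X = 6. A row of size p has a winning move iff p XOR X < p (reduce it to p XOR X).
  5: 5 XOR 6 = 3 < 5 — winning move (to 3).
  15: 15 XOR 6 = 9 < 15 — winning move (to 9).
  12: 12 XOR 6 = 10 < 12 — winning move (to 10).
That gives 3 winning moves.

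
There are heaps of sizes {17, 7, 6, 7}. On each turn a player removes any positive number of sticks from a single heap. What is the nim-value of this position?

Write each in binary and XOR column by column:
  10001  (17)
  00111  (7)
  00110  (6)
  00111  (7)
  -----
  10111  (23)

23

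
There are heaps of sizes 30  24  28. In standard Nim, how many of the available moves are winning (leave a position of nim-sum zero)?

Nim-sum: 30 XOR 24 XOR 28 = 26.
The overall nim-sum is X = 26. A heap of size p has a winning move iff p XOR X < p (reduce it to p XOR X).
  30: 30 XOR 26 = 4 < 30 — winning move (to 4).
  24: 24 XOR 26 = 2 < 24 — winning move (to 2).
  28: 28 XOR 26 = 6 < 28 — winning move (to 6).
That gives 3 winning moves.

3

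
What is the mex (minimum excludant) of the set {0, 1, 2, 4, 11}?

3

The values 0, 1, 2 are all present; 3 is the first non-negative integer missing from the set.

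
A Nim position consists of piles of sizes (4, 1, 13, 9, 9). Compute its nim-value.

8

Bitwise XOR of the heap sizes:
  0100  (4)
  0001  (1)
  1101  (13)
  1001  (9)
  1001  (9)
  ----
  1000  (8)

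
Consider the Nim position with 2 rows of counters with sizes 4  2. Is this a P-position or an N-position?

Bitwise XOR of the heap sizes:
  100  (4)
  010  (2)
  ---
  110  (6)
The nim-sum is 6 ≠ 0, so this is an N-position: the player to move can win.

N-position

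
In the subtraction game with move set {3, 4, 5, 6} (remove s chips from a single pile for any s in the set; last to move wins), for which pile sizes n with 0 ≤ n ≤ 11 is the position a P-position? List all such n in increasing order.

0, 1, 2, 9, 10, 11

Compute g(0), g(1), … for moves {3, 4, 5, 6}:
g(0) = mex{} = 0
g(1) = mex{} = 0
g(2) = mex{} = 0
g(3) = mex{0} = 1
g(4) = mex{0} = 1
g(5) = mex{0} = 1
g(6) = mex{0,1} = 2
g(7) = mex{0,1} = 2
g(8) = mex{0,1} = 2
g(9) = mex{1,2} = 0
g(10) = mex{1,2} = 0
g(11) = mex{1,2} = 0
The P-positions (g = 0) in 0..11 are 0, 1, 2, 9, 10, 11.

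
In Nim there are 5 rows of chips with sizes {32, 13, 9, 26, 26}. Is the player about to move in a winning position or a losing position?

Winning position

Nim-sum: 32 ^ 13 ^ 9 ^ 26 ^ 26 = 36.
The nim-sum is 36 ≠ 0, so this is an N-position: the player to move can win.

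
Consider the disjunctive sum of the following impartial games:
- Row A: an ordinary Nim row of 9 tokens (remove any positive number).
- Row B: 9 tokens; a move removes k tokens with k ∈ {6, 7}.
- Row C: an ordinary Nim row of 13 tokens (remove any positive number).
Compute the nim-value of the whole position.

Row A is a plain Nim row of size 9, so its Grundy value is 9.
For row B, compute g(0), g(1), … with moves {6, 7}:
g(0) = mex{} = 0
g(1) = mex{} = 0
g(2) = mex{} = 0
g(3) = mex{} = 0
g(4) = mex{} = 0
g(5) = mex{} = 0
g(6) = mex{0} = 1
g(7) = mex{0} = 1
g(8) = mex{0} = 1
g(9) = mex{0} = 1
So g(9) = 1.
Row C is a plain Nim row of size 13, so its Grundy value is 13.
By the Sprague-Grundy theorem, the Grundy value of a sum of independent games is the XOR of the component values.
Combined value = 9 ⊕ 1 ⊕ 13 = 5.

5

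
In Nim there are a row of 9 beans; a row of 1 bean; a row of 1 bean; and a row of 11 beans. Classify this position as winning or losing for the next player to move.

Write each in binary and XOR column by column:
  1001  (9)
  0001  (1)
  0001  (1)
  1011  (11)
  ----
  0010  (2)
The nim-sum is 2 ≠ 0, so this is an N-position: the player to move can win.

Winning position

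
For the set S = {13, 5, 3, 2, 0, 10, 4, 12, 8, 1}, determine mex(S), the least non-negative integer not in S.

6

The values 0, 1, 2, 3, 4, 5 are all present; 6 is the first non-negative integer missing from the set.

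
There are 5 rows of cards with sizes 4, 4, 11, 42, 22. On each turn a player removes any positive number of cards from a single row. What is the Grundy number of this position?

55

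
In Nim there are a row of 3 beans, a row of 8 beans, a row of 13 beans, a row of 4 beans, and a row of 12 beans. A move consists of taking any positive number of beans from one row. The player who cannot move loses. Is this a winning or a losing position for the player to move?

Winning position

Nim-sum: 3 XOR 8 XOR 13 XOR 4 XOR 12 = 14.
The nim-sum is 14 ≠ 0, so this is an N-position: the player to move can win.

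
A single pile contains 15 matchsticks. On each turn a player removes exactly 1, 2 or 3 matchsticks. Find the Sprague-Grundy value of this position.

Compute g(0), g(1), … for moves {1, 2, 3}:
k:     0  1  2  3  4  5  6  7  8  9 10 11 12 13 14 15
g(k):  0  1  2  3  0  1  2  3  0  1  2  3  0  1  2  3
So g(15) = 3.

3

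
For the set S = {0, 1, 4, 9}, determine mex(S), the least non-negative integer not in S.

2

The values 0, 1 are all present; 2 is the first non-negative integer missing from the set.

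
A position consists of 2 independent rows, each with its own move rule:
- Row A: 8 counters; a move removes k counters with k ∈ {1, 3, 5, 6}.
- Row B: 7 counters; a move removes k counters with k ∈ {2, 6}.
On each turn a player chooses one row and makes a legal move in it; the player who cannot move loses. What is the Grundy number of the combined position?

3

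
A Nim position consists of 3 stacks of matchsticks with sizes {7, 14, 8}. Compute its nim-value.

1

Bitwise XOR of the heap sizes:
  0111  (7)
  1110  (14)
  1000  (8)
  ----
  0001  (1)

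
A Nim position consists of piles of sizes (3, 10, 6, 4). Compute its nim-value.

Compute the nim-sum pairwise:
3 XOR 10 = 9
9 XOR 6 = 15
15 XOR 4 = 11

11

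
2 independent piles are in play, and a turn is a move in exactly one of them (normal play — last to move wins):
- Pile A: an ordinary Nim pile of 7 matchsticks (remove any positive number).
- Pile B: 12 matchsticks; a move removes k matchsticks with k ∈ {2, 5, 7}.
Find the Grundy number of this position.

Pile A is a plain Nim pile of size 7, so its Grundy value is 7.
For pile B, compute g(0), g(1), … with moves {2, 5, 7}:
k:     0  1  2  3  4  5  6  7  8  9 10 11 12
g(k):  0  0  1  1  0  2  1  3  2  2  0  3  1
So g(12) = 1.
By the Sprague-Grundy theorem, the Grundy value of a sum of independent games is the XOR of the component values.
Combined value = 7 XOR 1 = 6.

6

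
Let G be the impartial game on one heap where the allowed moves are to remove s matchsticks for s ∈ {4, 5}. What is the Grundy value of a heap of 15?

1

Grundy values for subtraction set {4, 5}:
k:     0  1  2  3  4  5  6  7  8  9 10 11 12 13 14 15
g(k):  0  0  0  0  1  1  1  1  2  0  0  0  0  1  1  1
So g(15) = 1.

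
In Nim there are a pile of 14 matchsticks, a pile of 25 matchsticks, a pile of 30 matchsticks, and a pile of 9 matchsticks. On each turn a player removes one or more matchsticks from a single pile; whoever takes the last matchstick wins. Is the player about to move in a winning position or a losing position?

Losing position

Compute the nim-sum pairwise:
14 ⊕ 25 = 23
23 ⊕ 30 = 9
9 ⊕ 9 = 0
The nim-sum is 0, so this is a P-position: the player to move is in a losing position under optimal play.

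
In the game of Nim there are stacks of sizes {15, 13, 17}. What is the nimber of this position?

Compute the nim-sum pairwise:
15 ⊕ 13 = 2
2 ⊕ 17 = 19

19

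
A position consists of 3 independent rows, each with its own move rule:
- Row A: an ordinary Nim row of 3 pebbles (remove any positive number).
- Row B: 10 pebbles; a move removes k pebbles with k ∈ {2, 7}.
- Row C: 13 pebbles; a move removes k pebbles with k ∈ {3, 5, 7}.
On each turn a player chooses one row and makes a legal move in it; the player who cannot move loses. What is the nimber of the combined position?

Row A is a plain Nim row of size 3, so its Grundy value is 3.
Grundy values for row B (subtraction set {2, 7}):
g(0) = mex{} = 0
g(1) = mex{} = 0
g(2) = mex{0} = 1
g(3) = mex{0} = 1
g(4) = mex{1} = 0
g(5) = mex{1} = 0
g(6) = mex{0} = 1
g(7) = mex{0} = 1
g(8) = mex{0,1} = 2
g(9) = mex{1} = 0
g(10) = mex{1,2} = 0
So g(10) = 0.
For row C, compute g(0), g(1), … with moves {3, 5, 7}:
g(0) = mex{} = 0
g(1) = mex{} = 0
g(2) = mex{} = 0
g(3) = mex{0} = 1
g(4) = mex{0} = 1
g(5) = mex{0} = 1
g(6) = mex{0,1} = 2
g(7) = mex{0,1} = 2
g(8) = mex{0,1} = 2
g(9) = mex{0,1,2} = 3
g(10) = mex{1,2} = 0
g(11) = mex{1,2} = 0
g(12) = mex{1,2,3} = 0
g(13) = mex{0,2} = 1
So g(13) = 1.
By the Sprague-Grundy theorem, the Grundy value of a sum of independent games is the XOR of the component values.
Combined value = 3 XOR 0 XOR 1 = 2.

2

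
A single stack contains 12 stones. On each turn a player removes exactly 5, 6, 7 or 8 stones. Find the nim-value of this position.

Compute g(0), g(1), … for moves {5, 6, 7, 8}:
k:     0  1  2  3  4  5  6  7  8  9 10 11 12
g(k):  0  0  0  0  0  1  1  1  1  1  2  2  2
So g(12) = 2.

2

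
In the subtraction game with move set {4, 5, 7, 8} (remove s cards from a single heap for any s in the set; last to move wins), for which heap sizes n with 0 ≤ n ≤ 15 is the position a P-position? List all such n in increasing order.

0, 1, 2, 3, 12, 13, 14, 15

Grundy values for subtraction set {4, 5, 7, 8}:
k:     0  1  2  3  4  5  6  7  8  9 10 11 12 13 14 15
g(k):  0  0  0  0  1  1  1  1  2  2  2  2  0  0  0  0
The P-positions (g = 0) in 0..15 are 0, 1, 2, 3, 12, 13, 14, 15.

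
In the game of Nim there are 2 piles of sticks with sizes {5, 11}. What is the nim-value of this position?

Nim-sum: 5 XOR 11 = 14.

14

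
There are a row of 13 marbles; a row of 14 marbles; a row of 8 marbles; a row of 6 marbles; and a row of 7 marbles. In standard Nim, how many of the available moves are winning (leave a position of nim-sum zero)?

3

Write each in binary and XOR column by column:
  1101  (13)
  1110  (14)
  1000  (8)
  0110  (6)
  0111  (7)
  ----
  1010  (10)
The overall nim-sum is X = 10. A row of size p has a winning move iff p XOR X < p (reduce it to p XOR X).
  13: 13 XOR 10 = 7 < 13 — winning move (to 7).
  14: 14 XOR 10 = 4 < 14 — winning move (to 4).
  8: 8 XOR 10 = 2 < 8 — winning move (to 2).
  6: 6 XOR 10 = 12 ≥ 6 — no move.
  7: 7 XOR 10 = 13 ≥ 7 — no move.
That gives 3 winning moves.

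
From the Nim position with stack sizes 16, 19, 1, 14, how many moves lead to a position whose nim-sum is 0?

1

Nim-sum: 16 ⊕ 19 ⊕ 1 ⊕ 14 = 12.
The overall nim-sum is X = 12. A stack of size p has a winning move iff p XOR X < p (reduce it to p XOR X).
  16: 16 XOR 12 = 28 ≥ 16 — no move.
  19: 19 XOR 12 = 31 ≥ 19 — no move.
  1: 1 XOR 12 = 13 ≥ 1 — no move.
  14: 14 XOR 12 = 2 < 14 — winning move (to 2).
That gives 1 winning move.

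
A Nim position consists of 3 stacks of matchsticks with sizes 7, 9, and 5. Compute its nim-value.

11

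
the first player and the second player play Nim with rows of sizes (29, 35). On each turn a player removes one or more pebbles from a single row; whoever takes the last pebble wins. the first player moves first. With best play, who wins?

the first player wins

Compute the nim-sum pairwise:
29 ⊕ 35 = 62
The nim-sum is 62 ≠ 0, so this is an N-position: the player to move can win; the first player has a winning move.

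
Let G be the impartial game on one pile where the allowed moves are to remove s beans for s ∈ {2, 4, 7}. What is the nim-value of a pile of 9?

0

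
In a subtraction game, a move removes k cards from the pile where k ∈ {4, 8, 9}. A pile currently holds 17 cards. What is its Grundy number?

1

Build the Grundy sequence with g(k) = mex{g(k−s) : s ∈ {4, 8, 9}, s ≤ k}:
k:     0  1  2  3  4  5  6  7  8  9 10 11 12 13 14 15 16 17
g(k):  0  0  0  0  1  1  1  1  2  2  2  2  3  0  0  0  0  1
So g(17) = 1.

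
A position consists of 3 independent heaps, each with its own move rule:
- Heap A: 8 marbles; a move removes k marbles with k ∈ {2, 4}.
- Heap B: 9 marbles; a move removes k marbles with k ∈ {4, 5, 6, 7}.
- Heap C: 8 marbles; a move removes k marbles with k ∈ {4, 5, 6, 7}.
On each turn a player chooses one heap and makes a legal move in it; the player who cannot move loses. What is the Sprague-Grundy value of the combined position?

Build the Grundy sequence for heap A with g(k) = mex{g(k−s) : s ∈ {2, 4}, s ≤ k}:
k:     0  1  2  3  4  5  6  7  8
g(k):  0  0  1  1  2  2  0  0  1
So g(8) = 1.
Grundy values for heap B (subtraction set {4, 5, 6, 7}):
g(0) = mex{} = 0
g(1) = mex{} = 0
g(2) = mex{} = 0
g(3) = mex{} = 0
g(4) = mex{0} = 1
g(5) = mex{0} = 1
g(6) = mex{0} = 1
g(7) = mex{0} = 1
g(8) = mex{0,1} = 2
g(9) = mex{0,1} = 2
So g(9) = 2.
Build the Grundy sequence for heap C with g(k) = mex{g(k−s) : s ∈ {4, 5, 6, 7}, s ≤ k}:
k:     0  1  2  3  4  5  6  7  8
g(k):  0  0  0  0  1  1  1  1  2
So g(8) = 2.
The value of a disjunctive sum is the nim-sum of the parts.
Combined value = 1 ⊕ 2 ⊕ 2 = 1.

1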